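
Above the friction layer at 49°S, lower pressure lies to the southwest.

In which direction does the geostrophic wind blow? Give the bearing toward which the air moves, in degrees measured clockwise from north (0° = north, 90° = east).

135°

The pressure-gradient force points toward the southwest (bearing 225°).
Geostrophic balance: in the Southern Hemisphere the Coriolis force deflects motion to the left, so the geostrophic wind blows 90° to the left of the pressure-gradient force (low pressure on the right).
Rotating 225° by 90° counterclockwise gives 135° — the wind blows toward the southeast.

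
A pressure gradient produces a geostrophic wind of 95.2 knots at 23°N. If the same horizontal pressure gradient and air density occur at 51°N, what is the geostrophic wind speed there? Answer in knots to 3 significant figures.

47.9 knots

With the same pressure gradient and density, V_g ∝ 1/f ∝ 1/sin φ.
V₂ = V₁ · sin φ₁ / sin φ₂ = 95.2 × sin 23° / sin 51°
V₂ = 95.2 × 0.3907/0.7771 = 47.9 knots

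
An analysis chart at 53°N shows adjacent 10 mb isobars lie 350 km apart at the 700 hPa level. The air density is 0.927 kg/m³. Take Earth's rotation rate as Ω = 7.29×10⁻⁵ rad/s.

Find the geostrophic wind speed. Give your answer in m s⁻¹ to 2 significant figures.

26 m s⁻¹

Coriolis parameter at 53°N:
f = 2Ω sin φ = 2 × 7.29×10⁻⁵ × sin 53° = 1.16×10⁻⁴ s⁻¹
Pressure gradient: |∂P/∂n| = 1000 Pa / 350000 m = 2.86×10⁻³ Pa/m
Geostrophic balance (pressure-gradient force = Coriolis force):
V_g = (1/(fρ)) |∂P/∂n| = 2.86×10⁻³ / (1.16×10⁻⁴ × 0.927) = 26.5 m/s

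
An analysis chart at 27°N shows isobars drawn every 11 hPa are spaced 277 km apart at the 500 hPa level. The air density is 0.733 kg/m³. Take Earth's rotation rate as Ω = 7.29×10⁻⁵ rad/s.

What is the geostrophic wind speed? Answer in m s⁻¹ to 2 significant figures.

82 m s⁻¹

Coriolis parameter at 27°N:
f = 2Ω sin φ = 2 × 7.29×10⁻⁵ × sin 27° = 6.62×10⁻⁵ s⁻¹
Pressure gradient: |∂P/∂n| = 1100 Pa / 277000 m = 3.97×10⁻³ Pa/m
Geostrophic balance (pressure-gradient force = Coriolis force):
V_g = (1/(fρ)) |∂P/∂n| = 3.97×10⁻³ / (6.62×10⁻⁵ × 0.733) = 81.8 m/s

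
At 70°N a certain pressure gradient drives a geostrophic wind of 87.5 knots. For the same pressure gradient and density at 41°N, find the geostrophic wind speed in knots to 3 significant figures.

With the same pressure gradient and density, V_g ∝ 1/f ∝ 1/sin φ.
V₂ = V₁ · sin φ₁ / sin φ₂ = 87.5 × sin 70° / sin 41°
V₂ = 87.5 × 0.9397/0.6561 = 125 knots

125 knots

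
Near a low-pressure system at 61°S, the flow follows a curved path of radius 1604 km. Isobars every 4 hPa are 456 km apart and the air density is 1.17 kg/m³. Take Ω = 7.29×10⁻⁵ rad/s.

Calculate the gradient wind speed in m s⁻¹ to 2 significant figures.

5.7 m s⁻¹

Coriolis parameter at 61°S:
f = 2Ω sin φ = 2 × 7.29×10⁻⁵ × sin 61° = 1.28×10⁻⁴ s⁻¹
Pressure gradient: |∂P/∂n| = 400 Pa / 456000 m = 8.77×10⁻⁴ Pa/m
Geostrophic speed: V_g = |∂P/∂n|/(fρ) = 8.77×10⁻⁴/(1.28×10⁻⁴ × 1.17) = 5.88 m/s
Around a low, centrifugal force acts outward with Coriolis, so pressure-gradient force balances both:
(1/ρ)|∂P/∂n| = fV + V²/R  →  V² + fR·V − fR·V_g = 0
With fR = 1.28×10⁻⁴ × 1604×10³ m = 205 m/s:
V = [−fR + √((fR)² + 4 fR V_g)]/2 = [−205 + √(205² + 4×205×5.88)]/2 = 5.72 m/s
Subgeostrophic (V < V_g = 5.88 m/s), as expected around a low.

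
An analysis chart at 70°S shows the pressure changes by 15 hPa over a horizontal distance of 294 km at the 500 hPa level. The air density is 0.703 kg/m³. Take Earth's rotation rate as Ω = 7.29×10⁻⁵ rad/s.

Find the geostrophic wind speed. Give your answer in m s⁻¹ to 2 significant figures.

Coriolis parameter at 70°S:
f = 2Ω sin φ = 2 × 7.29×10⁻⁵ × sin 70° = 1.37×10⁻⁴ s⁻¹
Pressure gradient: |∂P/∂n| = 1500 Pa / 294000 m = 5.10×10⁻³ Pa/m
Geostrophic balance (pressure-gradient force = Coriolis force):
V_g = (1/(fρ)) |∂P/∂n| = 5.10×10⁻³ / (1.37×10⁻⁴ × 0.703) = 53.0 m/s

53 m s⁻¹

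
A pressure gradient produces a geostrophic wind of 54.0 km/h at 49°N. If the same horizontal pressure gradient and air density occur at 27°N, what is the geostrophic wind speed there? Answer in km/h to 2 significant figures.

With the same pressure gradient and density, V_g ∝ 1/f ∝ 1/sin φ.
V₂ = V₁ · sin φ₁ / sin φ₂ = 54.0 × sin 49° / sin 27°
V₂ = 54.0 × 0.7547/0.4540 = 90 km/h

90 km/h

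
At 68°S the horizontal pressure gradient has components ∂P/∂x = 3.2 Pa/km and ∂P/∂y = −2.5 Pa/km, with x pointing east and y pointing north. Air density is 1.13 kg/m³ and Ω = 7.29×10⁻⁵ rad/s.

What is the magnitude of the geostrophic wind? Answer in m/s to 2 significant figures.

Coriolis parameter at 68°S:
f = 2Ω sin φ = 2 × 7.29×10⁻⁵ × sin 68° = 1.35×10⁻⁴ s⁻¹
In the Southern Hemisphere f is negative: f = −1.35×10⁻⁴ s⁻¹.
Component geostrophic relations (x east, y north):
u_g = −(1/(fρ)) ∂P/∂y,  v_g = (1/(fρ)) ∂P/∂x
u_g = −(−2.5×10⁻³)/(−1.35×10⁻⁴ × 1.13) = −16.4 m/s;  v_g = (3.2×10⁻³)/(−1.35×10⁻⁴ × 1.13) = −20.9 m/s
|V_g| = √(u_g² + v_g²) = 26.6 m/s

27 m/s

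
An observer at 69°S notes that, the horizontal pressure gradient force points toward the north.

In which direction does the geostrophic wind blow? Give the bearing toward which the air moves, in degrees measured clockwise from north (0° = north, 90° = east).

The pressure-gradient force points toward the north (bearing 000°).
Geostrophic balance: in the Southern Hemisphere the Coriolis force deflects motion to the left, so the geostrophic wind blows 90° to the left of the pressure-gradient force (low pressure on the right).
Rotating 000° by 90° counterclockwise gives 270° — the wind blows toward the west.

270°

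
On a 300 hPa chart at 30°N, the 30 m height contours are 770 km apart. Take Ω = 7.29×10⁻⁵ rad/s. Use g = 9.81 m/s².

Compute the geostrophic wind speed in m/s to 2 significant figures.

5.2 m/s

Coriolis parameter at 30°N:
f = 2Ω sin φ = 2 × 7.29×10⁻⁵ × sin 30° = 7.29×10⁻⁵ s⁻¹
Height gradient: |∂Z/∂n| = 30 m / 770000 m = 3.90×10⁻⁵
On a pressure surface, geostrophic balance gives V_g = (g/f)|∂Z/∂n|:
V_g = 9.81 × 3.90×10⁻⁵ / 7.29×10⁻⁵ = 5.24 m/s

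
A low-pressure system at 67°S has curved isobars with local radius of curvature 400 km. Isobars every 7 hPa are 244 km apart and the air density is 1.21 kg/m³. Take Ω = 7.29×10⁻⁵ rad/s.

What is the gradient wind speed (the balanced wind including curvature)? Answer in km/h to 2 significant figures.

Coriolis parameter at 67°S:
f = 2Ω sin φ = 2 × 7.29×10⁻⁵ × sin 67° = 1.34×10⁻⁴ s⁻¹
Pressure gradient: |∂P/∂n| = 700 Pa / 244000 m = 2.87×10⁻³ Pa/m
Geostrophic speed: V_g = |∂P/∂n|/(fρ) = 2.87×10⁻³/(1.34×10⁻⁴ × 1.21) = 17.7 m/s
Around a low, centrifugal force acts outward with Coriolis, so pressure-gradient force balances both:
(1/ρ)|∂P/∂n| = fV + V²/R  →  V² + fR·V − fR·V_g = 0
With fR = 1.34×10⁻⁴ × 400×10³ m = 53.7 m/s:
V = [−fR + √((fR)² + 4 fR V_g)]/2 = [−53.7 + √(53.7² + 4×53.7×17.7)]/2 = 14 m/s
Subgeostrophic (V < V_g = 17.7 m/s), as expected around a low.
Converting: 14 m/s × 3.6 = 50 km/h

50 km/h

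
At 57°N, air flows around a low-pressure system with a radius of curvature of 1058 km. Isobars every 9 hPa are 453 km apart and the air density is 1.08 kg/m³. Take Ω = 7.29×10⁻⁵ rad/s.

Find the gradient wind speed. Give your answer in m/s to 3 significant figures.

Coriolis parameter at 57°N:
f = 2Ω sin φ = 2 × 7.29×10⁻⁵ × sin 57° = 1.22×10⁻⁴ s⁻¹
Pressure gradient: |∂P/∂n| = 900 Pa / 453000 m = 1.99×10⁻³ Pa/m
Geostrophic speed: V_g = |∂P/∂n|/(fρ) = 1.99×10⁻³/(1.22×10⁻⁴ × 1.08) = 15.0 m/s
Around a low, centrifugal force acts outward with Coriolis, so pressure-gradient force balances both:
(1/ρ)|∂P/∂n| = fV + V²/R  →  V² + fR·V − fR·V_g = 0
With fR = 1.22×10⁻⁴ × 1058×10³ m = 129 m/s:
V = [−fR + √((fR)² + 4 fR V_g)]/2 = [−129 + √(129² + 4×129×15)]/2 = 13.6 m/s
Subgeostrophic (V < V_g = 15 m/s), as expected around a low.

13.6 m/s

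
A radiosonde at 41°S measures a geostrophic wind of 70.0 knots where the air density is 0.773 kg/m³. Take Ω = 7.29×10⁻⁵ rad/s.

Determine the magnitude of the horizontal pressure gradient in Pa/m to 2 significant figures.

2.7×10⁻³ Pa/m

Coriolis parameter at 41°S:
f = 2Ω sin φ = 2 × 7.29×10⁻⁵ × sin 41° = 9.57×10⁻⁵ s⁻¹
Wind speed in SI: 70.0 knots = 36.0 m/s
Geostrophic balance rearranged: |∂P/∂n| = f ρ V_g
|∂P/∂n| = 9.57×10⁻⁵ × 0.773 × 36.0 = 2.66×10⁻³ Pa/m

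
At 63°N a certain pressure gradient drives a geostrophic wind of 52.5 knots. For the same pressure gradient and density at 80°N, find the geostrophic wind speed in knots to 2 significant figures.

47 knots

With the same pressure gradient and density, V_g ∝ 1/f ∝ 1/sin φ.
V₂ = V₁ · sin φ₁ / sin φ₂ = 52.5 × sin 63° / sin 80°
V₂ = 52.5 × 0.8910/0.9848 = 47 knots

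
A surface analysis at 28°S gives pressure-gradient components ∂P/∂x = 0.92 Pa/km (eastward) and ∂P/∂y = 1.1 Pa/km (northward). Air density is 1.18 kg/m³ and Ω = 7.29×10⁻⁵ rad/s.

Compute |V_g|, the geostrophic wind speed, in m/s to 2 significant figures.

Coriolis parameter at 28°S:
f = 2Ω sin φ = 2 × 7.29×10⁻⁵ × sin 28° = 6.84×10⁻⁵ s⁻¹
In the Southern Hemisphere f is negative: f = −6.84×10⁻⁵ s⁻¹.
Component geostrophic relations (x east, y north):
u_g = −(1/(fρ)) ∂P/∂y,  v_g = (1/(fρ)) ∂P/∂x
u_g = −(1.1×10⁻³)/(−6.84×10⁻⁵ × 1.18) = 13.6 m/s;  v_g = (0.92×10⁻³)/(−6.84×10⁻⁵ × 1.18) = −11.4 m/s
|V_g| = √(u_g² + v_g²) = 17.8 m/s

18 m/s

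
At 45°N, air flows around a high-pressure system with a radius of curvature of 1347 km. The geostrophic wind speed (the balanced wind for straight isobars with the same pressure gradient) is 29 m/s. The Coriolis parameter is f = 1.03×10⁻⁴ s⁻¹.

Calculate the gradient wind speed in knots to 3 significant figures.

80.3 knots

Around a high, pressure-gradient force acts outward with centrifugal, so Coriolis balances both:
fV = (1/ρ)|∂P/∂n| + V²/R  →  V² − fR·V + fR·V_g = 0
With fR = 1.03×10⁻⁴ × 1347×10³ m = 139 m/s:
V = [fR − √((fR)² − 4 fR V_g)]/2 = [139 − √(139² − 4×139×29)]/2 = 41.3 m/s
Supergeostrophic (V > V_g = 29 m/s), as expected around a high.
Converting: 41.3 m/s × 1.944 = 80.3 knots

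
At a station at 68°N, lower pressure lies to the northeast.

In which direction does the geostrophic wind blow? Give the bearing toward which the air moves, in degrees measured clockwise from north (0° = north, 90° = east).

135°

The pressure-gradient force points toward the northeast (bearing 045°).
Geostrophic balance: in the Northern Hemisphere the Coriolis force deflects motion to the right, so the geostrophic wind blows 90° to the right of the pressure-gradient force (low pressure on the left).
Rotating 045° by 90° clockwise gives 135° — the wind blows toward the southeast.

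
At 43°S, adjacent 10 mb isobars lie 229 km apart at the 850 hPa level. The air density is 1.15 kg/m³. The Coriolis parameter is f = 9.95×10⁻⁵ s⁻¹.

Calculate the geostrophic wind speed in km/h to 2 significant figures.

140 km/h

Pressure gradient: |∂P/∂n| = 1000 Pa / 229000 m = 4.37×10⁻³ Pa/m
Geostrophic balance (pressure-gradient force = Coriolis force):
V_g = (1/(fρ)) |∂P/∂n| = 4.37×10⁻³ / (9.95×10⁻⁵ × 1.15) = 38.2 m/s
Converting: 38.2 m/s × 3.6 = 140 km/h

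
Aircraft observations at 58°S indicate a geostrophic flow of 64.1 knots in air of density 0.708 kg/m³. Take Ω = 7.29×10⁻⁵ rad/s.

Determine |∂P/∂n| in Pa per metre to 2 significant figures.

Coriolis parameter at 58°S:
f = 2Ω sin φ = 2 × 7.29×10⁻⁵ × sin 58° = 1.24×10⁻⁴ s⁻¹
Wind speed in SI: 64.1 knots = 33.0 m/s
Geostrophic balance rearranged: |∂P/∂n| = f ρ V_g
|∂P/∂n| = 1.24×10⁻⁴ × 0.708 × 33.0 = 2.89×10⁻³ Pa/m

2.9×10⁻³ Pa/m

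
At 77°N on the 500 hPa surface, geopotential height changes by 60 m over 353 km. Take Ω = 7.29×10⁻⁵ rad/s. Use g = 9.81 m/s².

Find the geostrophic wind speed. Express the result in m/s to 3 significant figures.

11.7 m/s

Coriolis parameter at 77°N:
f = 2Ω sin φ = 2 × 7.29×10⁻⁵ × sin 77° = 1.42×10⁻⁴ s⁻¹
Height gradient: |∂Z/∂n| = 60 m / 353000 m = 1.70×10⁻⁴
On a pressure surface, geostrophic balance gives V_g = (g/f)|∂Z/∂n|:
V_g = 9.81 × 1.70×10⁻⁴ / 1.42×10⁻⁴ = 11.7 m/s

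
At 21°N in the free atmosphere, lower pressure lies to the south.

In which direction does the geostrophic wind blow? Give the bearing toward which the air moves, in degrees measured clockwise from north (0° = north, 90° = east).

270°

The pressure-gradient force points toward the south (bearing 180°).
Geostrophic balance: in the Northern Hemisphere the Coriolis force deflects motion to the right, so the geostrophic wind blows 90° to the right of the pressure-gradient force (low pressure on the left).
Rotating 180° by 90° clockwise gives 270° — the wind blows toward the west.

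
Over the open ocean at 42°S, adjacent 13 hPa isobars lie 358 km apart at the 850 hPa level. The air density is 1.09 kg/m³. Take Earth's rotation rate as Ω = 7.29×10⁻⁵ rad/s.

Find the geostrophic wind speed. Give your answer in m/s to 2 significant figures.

34 m/s

Coriolis parameter at 42°S:
f = 2Ω sin φ = 2 × 7.29×10⁻⁵ × sin 42° = 9.76×10⁻⁵ s⁻¹
Pressure gradient: |∂P/∂n| = 1300 Pa / 358000 m = 3.63×10⁻³ Pa/m
Geostrophic balance (pressure-gradient force = Coriolis force):
V_g = (1/(fρ)) |∂P/∂n| = 3.63×10⁻³ / (9.76×10⁻⁵ × 1.09) = 34.1 m/s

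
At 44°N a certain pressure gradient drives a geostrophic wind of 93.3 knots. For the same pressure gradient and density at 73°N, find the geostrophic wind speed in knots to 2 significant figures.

68 knots

With the same pressure gradient and density, V_g ∝ 1/f ∝ 1/sin φ.
V₂ = V₁ · sin φ₁ / sin φ₂ = 93.3 × sin 44° / sin 73°
V₂ = 93.3 × 0.6947/0.9563 = 68 knots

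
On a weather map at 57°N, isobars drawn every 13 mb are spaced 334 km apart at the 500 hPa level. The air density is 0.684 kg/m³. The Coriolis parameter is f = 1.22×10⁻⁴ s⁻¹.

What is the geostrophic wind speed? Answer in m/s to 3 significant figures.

46.6 m/s

Pressure gradient: |∂P/∂n| = 1300 Pa / 334000 m = 3.89×10⁻³ Pa/m
Geostrophic balance (pressure-gradient force = Coriolis force):
V_g = (1/(fρ)) |∂P/∂n| = 3.89×10⁻³ / (1.22×10⁻⁴ × 0.684) = 46.6 m/s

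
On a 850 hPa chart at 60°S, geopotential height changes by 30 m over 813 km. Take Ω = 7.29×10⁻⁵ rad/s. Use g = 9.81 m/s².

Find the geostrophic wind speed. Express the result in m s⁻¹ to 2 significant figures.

2.9 m s⁻¹

Coriolis parameter at 60°S:
f = 2Ω sin φ = 2 × 7.29×10⁻⁵ × sin 60° = 1.26×10⁻⁴ s⁻¹
Height gradient: |∂Z/∂n| = 30 m / 813000 m = 3.69×10⁻⁵
On a pressure surface, geostrophic balance gives V_g = (g/f)|∂Z/∂n|:
V_g = 9.81 × 3.69×10⁻⁵ / 1.26×10⁻⁴ = 2.87 m/s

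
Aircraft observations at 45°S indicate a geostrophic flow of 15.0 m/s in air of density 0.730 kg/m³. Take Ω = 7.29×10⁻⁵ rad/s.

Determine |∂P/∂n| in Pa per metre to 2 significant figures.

Coriolis parameter at 45°S:
f = 2Ω sin φ = 2 × 7.29×10⁻⁵ × sin 45° = 1.03×10⁻⁴ s⁻¹
Geostrophic balance rearranged: |∂P/∂n| = f ρ V_g
|∂P/∂n| = 1.03×10⁻⁴ × 0.730 × 15.0 = 1.13×10⁻³ Pa/m

1.1×10⁻³ Pa/m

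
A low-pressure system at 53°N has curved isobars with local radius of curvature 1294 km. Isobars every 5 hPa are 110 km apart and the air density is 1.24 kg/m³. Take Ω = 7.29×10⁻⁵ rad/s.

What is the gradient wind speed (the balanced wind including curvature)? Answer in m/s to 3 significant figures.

26.7 m/s

Coriolis parameter at 53°N:
f = 2Ω sin φ = 2 × 7.29×10⁻⁵ × sin 53° = 1.16×10⁻⁴ s⁻¹
Pressure gradient: |∂P/∂n| = 500 Pa / 110000 m = 4.55×10⁻³ Pa/m
Geostrophic speed: V_g = |∂P/∂n|/(fρ) = 4.55×10⁻³/(1.16×10⁻⁴ × 1.24) = 31.5 m/s
Around a low, centrifugal force acts outward with Coriolis, so pressure-gradient force balances both:
(1/ρ)|∂P/∂n| = fV + V²/R  →  V² + fR·V − fR·V_g = 0
With fR = 1.16×10⁻⁴ × 1294×10³ m = 151 m/s:
V = [−fR + √((fR)² + 4 fR V_g)]/2 = [−151 + √(151² + 4×151×31.5)]/2 = 26.7 m/s
Subgeostrophic (V < V_g = 31.5 m/s), as expected around a low.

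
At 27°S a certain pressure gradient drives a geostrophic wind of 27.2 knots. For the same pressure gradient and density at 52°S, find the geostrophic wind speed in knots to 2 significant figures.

With the same pressure gradient and density, V_g ∝ 1/f ∝ 1/sin φ.
V₂ = V₁ · sin φ₁ / sin φ₂ = 27.2 × sin 27° / sin 52°
V₂ = 27.2 × 0.4540/0.7880 = 16 knots

16 knots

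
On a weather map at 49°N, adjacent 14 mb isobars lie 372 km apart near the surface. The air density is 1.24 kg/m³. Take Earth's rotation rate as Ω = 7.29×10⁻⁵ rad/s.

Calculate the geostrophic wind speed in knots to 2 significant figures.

Coriolis parameter at 49°N:
f = 2Ω sin φ = 2 × 7.29×10⁻⁵ × sin 49° = 1.10×10⁻⁴ s⁻¹
Pressure gradient: |∂P/∂n| = 1400 Pa / 372000 m = 3.76×10⁻³ Pa/m
Geostrophic balance (pressure-gradient force = Coriolis force):
V_g = (1/(fρ)) |∂P/∂n| = 3.76×10⁻³ / (1.10×10⁻⁴ × 1.24) = 27.6 m/s
Converting: 27.6 m/s × 1.944 = 54 knots

54 knots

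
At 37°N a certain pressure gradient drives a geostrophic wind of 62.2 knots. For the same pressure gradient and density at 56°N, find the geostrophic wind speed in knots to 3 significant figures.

With the same pressure gradient and density, V_g ∝ 1/f ∝ 1/sin φ.
V₂ = V₁ · sin φ₁ / sin φ₂ = 62.2 × sin 37° / sin 56°
V₂ = 62.2 × 0.6018/0.8290 = 45.2 knots

45.2 knots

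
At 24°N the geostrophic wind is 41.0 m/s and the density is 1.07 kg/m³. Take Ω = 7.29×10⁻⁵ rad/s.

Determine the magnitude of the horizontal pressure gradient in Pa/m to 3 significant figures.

Coriolis parameter at 24°N:
f = 2Ω sin φ = 2 × 7.29×10⁻⁵ × sin 24° = 5.93×10⁻⁵ s⁻¹
Geostrophic balance rearranged: |∂P/∂n| = f ρ V_g
|∂P/∂n| = 5.93×10⁻⁵ × 1.07 × 41.0 = 2.60×10⁻³ Pa/m

2.60×10⁻³ Pa/m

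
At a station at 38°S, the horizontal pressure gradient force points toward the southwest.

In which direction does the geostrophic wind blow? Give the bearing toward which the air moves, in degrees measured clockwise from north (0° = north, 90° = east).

135°

The pressure-gradient force points toward the southwest (bearing 225°).
Geostrophic balance: in the Southern Hemisphere the Coriolis force deflects motion to the left, so the geostrophic wind blows 90° to the left of the pressure-gradient force (low pressure on the right).
Rotating 225° by 90° counterclockwise gives 135° — the wind blows toward the southeast.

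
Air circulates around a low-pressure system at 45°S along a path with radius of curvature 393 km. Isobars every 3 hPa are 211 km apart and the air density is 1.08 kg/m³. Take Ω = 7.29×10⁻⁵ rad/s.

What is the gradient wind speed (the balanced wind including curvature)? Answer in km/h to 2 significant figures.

Coriolis parameter at 45°S:
f = 2Ω sin φ = 2 × 7.29×10⁻⁵ × sin 45° = 1.03×10⁻⁴ s⁻¹
Pressure gradient: |∂P/∂n| = 300 Pa / 211000 m = 1.42×10⁻³ Pa/m
Geostrophic speed: V_g = |∂P/∂n|/(fρ) = 1.42×10⁻³/(1.03×10⁻⁴ × 1.08) = 12.8 m/s
Around a low, centrifugal force acts outward with Coriolis, so pressure-gradient force balances both:
(1/ρ)|∂P/∂n| = fV + V²/R  →  V² + fR·V − fR·V_g = 0
With fR = 1.03×10⁻⁴ × 393×10³ m = 40.5 m/s:
V = [−fR + √((fR)² + 4 fR V_g)]/2 = [−40.5 + √(40.5² + 4×40.5×12.8)]/2 = 10.2 m/s
Subgeostrophic (V < V_g = 12.8 m/s), as expected around a low.
Converting: 10.2 m/s × 3.6 = 37 km/h

37 km/h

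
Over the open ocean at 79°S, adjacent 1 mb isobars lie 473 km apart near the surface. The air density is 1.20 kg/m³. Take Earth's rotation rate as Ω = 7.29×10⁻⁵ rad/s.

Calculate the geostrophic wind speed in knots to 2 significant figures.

2.4 knots

Coriolis parameter at 79°S:
f = 2Ω sin φ = 2 × 7.29×10⁻⁵ × sin 79° = 1.43×10⁻⁴ s⁻¹
Pressure gradient: |∂P/∂n| = 100 Pa / 473000 m = 2.11×10⁻⁴ Pa/m
Geostrophic balance (pressure-gradient force = Coriolis force):
V_g = (1/(fρ)) |∂P/∂n| = 2.11×10⁻⁴ / (1.43×10⁻⁴ × 1.20) = 1.23 m/s
Converting: 1.23 m/s × 1.944 = 2.4 knots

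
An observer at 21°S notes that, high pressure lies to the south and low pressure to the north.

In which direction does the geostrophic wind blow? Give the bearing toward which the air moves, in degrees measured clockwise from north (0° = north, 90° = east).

270°

The pressure-gradient force points toward the north (bearing 000°).
Geostrophic balance: in the Southern Hemisphere the Coriolis force deflects motion to the left, so the geostrophic wind blows 90° to the left of the pressure-gradient force (low pressure on the right).
Rotating 000° by 90° counterclockwise gives 270° — the wind blows toward the west.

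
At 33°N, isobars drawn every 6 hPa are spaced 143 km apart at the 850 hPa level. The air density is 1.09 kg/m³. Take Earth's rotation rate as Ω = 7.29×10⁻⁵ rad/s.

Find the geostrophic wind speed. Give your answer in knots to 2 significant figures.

94 knots

Coriolis parameter at 33°N:
f = 2Ω sin φ = 2 × 7.29×10⁻⁵ × sin 33° = 7.94×10⁻⁵ s⁻¹
Pressure gradient: |∂P/∂n| = 600 Pa / 143000 m = 4.20×10⁻³ Pa/m
Geostrophic balance (pressure-gradient force = Coriolis force):
V_g = (1/(fρ)) |∂P/∂n| = 4.20×10⁻³ / (7.94×10⁻⁵ × 1.09) = 48.5 m/s
Converting: 48.5 m/s × 1.944 = 94 knots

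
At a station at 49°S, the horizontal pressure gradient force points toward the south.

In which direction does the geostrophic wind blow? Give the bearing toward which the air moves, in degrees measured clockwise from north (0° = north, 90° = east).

The pressure-gradient force points toward the south (bearing 180°).
Geostrophic balance: in the Southern Hemisphere the Coriolis force deflects motion to the left, so the geostrophic wind blows 90° to the left of the pressure-gradient force (low pressure on the right).
Rotating 180° by 90° counterclockwise gives 090° — the wind blows toward the east.

090°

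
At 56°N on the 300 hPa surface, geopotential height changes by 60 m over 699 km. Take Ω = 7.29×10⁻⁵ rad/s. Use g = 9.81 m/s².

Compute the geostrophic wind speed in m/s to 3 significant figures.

Coriolis parameter at 56°N:
f = 2Ω sin φ = 2 × 7.29×10⁻⁵ × sin 56° = 1.21×10⁻⁴ s⁻¹
Height gradient: |∂Z/∂n| = 60 m / 699000 m = 8.58×10⁻⁵
On a pressure surface, geostrophic balance gives V_g = (g/f)|∂Z/∂n|:
V_g = 9.81 × 8.58×10⁻⁵ / 1.21×10⁻⁴ = 6.97 m/s

6.97 m/s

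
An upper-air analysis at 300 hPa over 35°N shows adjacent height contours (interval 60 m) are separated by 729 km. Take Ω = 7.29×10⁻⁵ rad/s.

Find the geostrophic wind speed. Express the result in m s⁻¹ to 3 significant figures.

Coriolis parameter at 35°N:
f = 2Ω sin φ = 2 × 7.29×10⁻⁵ × sin 35° = 8.36×10⁻⁵ s⁻¹
Height gradient: |∂Z/∂n| = 60 m / 729000 m = 8.23×10⁻⁵
On a pressure surface, geostrophic balance gives V_g = (g/f)|∂Z/∂n|:
V_g = 9.81 × 8.23×10⁻⁵ / 8.36×10⁻⁵ = 9.65 m/s

9.65 m s⁻¹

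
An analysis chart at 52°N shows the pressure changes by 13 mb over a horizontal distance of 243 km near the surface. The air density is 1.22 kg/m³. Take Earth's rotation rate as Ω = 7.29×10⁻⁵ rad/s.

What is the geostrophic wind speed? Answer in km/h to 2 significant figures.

Coriolis parameter at 52°N:
f = 2Ω sin φ = 2 × 7.29×10⁻⁵ × sin 52° = 1.15×10⁻⁴ s⁻¹
Pressure gradient: |∂P/∂n| = 1300 Pa / 243000 m = 5.35×10⁻³ Pa/m
Geostrophic balance (pressure-gradient force = Coriolis force):
V_g = (1/(fρ)) |∂P/∂n| = 5.35×10⁻³ / (1.15×10⁻⁴ × 1.22) = 38.2 m/s
Converting: 38.2 m/s × 3.6 = 140 km/h

140 km/h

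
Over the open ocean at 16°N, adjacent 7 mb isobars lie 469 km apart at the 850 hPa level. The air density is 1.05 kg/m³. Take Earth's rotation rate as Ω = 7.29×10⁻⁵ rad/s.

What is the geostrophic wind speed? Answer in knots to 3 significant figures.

Coriolis parameter at 16°N:
f = 2Ω sin φ = 2 × 7.29×10⁻⁵ × sin 16° = 4.02×10⁻⁵ s⁻¹
Pressure gradient: |∂P/∂n| = 700 Pa / 469000 m = 1.49×10⁻³ Pa/m
Geostrophic balance (pressure-gradient force = Coriolis force):
V_g = (1/(fρ)) |∂P/∂n| = 1.49×10⁻³ / (4.02×10⁻⁵ × 1.05) = 35.4 m/s
Converting: 35.4 m/s × 1.944 = 68.8 knots

68.8 knots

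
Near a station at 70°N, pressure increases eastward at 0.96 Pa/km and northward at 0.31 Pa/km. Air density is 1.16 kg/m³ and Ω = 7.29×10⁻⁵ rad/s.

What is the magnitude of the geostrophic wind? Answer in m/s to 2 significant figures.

6.3 m/s

Coriolis parameter at 70°N:
f = 2Ω sin φ = 2 × 7.29×10⁻⁵ × sin 70° = 1.37×10⁻⁴ s⁻¹
Component geostrophic relations (x east, y north):
u_g = −(1/(fρ)) ∂P/∂y,  v_g = (1/(fρ)) ∂P/∂x
u_g = −(0.31×10⁻³)/(1.37×10⁻⁴ × 1.16) = −1.95 m/s;  v_g = (0.96×10⁻³)/(1.37×10⁻⁴ × 1.16) = 6.04 m/s
|V_g| = √(u_g² + v_g²) = 6.35 m/s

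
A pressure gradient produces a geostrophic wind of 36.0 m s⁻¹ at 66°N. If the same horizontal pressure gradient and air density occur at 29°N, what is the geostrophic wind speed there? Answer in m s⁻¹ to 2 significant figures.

68 m s⁻¹

With the same pressure gradient and density, V_g ∝ 1/f ∝ 1/sin φ.
V₂ = V₁ · sin φ₁ / sin φ₂ = 36.0 × sin 66° / sin 29°
V₂ = 36.0 × 0.9135/0.4848 = 68 m s⁻¹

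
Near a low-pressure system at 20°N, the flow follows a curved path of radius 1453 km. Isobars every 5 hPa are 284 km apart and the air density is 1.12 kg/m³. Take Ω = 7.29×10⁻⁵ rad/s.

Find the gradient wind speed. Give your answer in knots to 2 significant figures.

46 knots

Coriolis parameter at 20°N:
f = 2Ω sin φ = 2 × 7.29×10⁻⁵ × sin 20° = 4.99×10⁻⁵ s⁻¹
Pressure gradient: |∂P/∂n| = 500 Pa / 284000 m = 1.76×10⁻³ Pa/m
Geostrophic speed: V_g = |∂P/∂n|/(fρ) = 1.76×10⁻³/(4.99×10⁻⁵ × 1.12) = 31.5 m/s
Around a low, centrifugal force acts outward with Coriolis, so pressure-gradient force balances both:
(1/ρ)|∂P/∂n| = fV + V²/R  →  V² + fR·V − fR·V_g = 0
With fR = 4.99×10⁻⁵ × 1453×10³ m = 72.5 m/s:
V = [−fR + √((fR)² + 4 fR V_g)]/2 = [−72.5 + √(72.5² + 4×72.5×31.5)]/2 = 23.7 m/s
Subgeostrophic (V < V_g = 31.5 m/s), as expected around a low.
Converting: 23.7 m/s × 1.944 = 46 knots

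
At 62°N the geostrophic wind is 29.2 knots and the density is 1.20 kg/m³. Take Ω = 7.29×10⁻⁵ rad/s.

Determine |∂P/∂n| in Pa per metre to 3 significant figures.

Coriolis parameter at 62°N:
f = 2Ω sin φ = 2 × 7.29×10⁻⁵ × sin 62° = 1.29×10⁻⁴ s⁻¹
Wind speed in SI: 29.2 knots = 15.0 m/s
Geostrophic balance rearranged: |∂P/∂n| = f ρ V_g
|∂P/∂n| = 1.29×10⁻⁴ × 1.20 × 15.0 = 2.32×10⁻³ Pa/m

2.32×10⁻³ Pa/m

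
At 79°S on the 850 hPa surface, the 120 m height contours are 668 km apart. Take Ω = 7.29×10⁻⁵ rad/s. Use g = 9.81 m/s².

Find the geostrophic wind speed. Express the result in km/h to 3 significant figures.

44.3 km/h

Coriolis parameter at 79°S:
f = 2Ω sin φ = 2 × 7.29×10⁻⁵ × sin 79° = 1.43×10⁻⁴ s⁻¹
Height gradient: |∂Z/∂n| = 120 m / 668000 m = 1.80×10⁻⁴
On a pressure surface, geostrophic balance gives V_g = (g/f)|∂Z/∂n|:
V_g = 9.81 × 1.80×10⁻⁴ / 1.43×10⁻⁴ = 12.3 m/s
Converting: 12.3 m/s × 3.6 = 44.3 km/h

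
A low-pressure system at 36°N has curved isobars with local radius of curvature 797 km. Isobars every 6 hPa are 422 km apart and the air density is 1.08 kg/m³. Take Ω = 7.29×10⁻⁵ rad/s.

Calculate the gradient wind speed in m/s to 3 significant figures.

Coriolis parameter at 36°N:
f = 2Ω sin φ = 2 × 7.29×10⁻⁵ × sin 36° = 8.57×10⁻⁵ s⁻¹
Pressure gradient: |∂P/∂n| = 600 Pa / 422000 m = 1.42×10⁻³ Pa/m
Geostrophic speed: V_g = |∂P/∂n|/(fρ) = 1.42×10⁻³/(8.57×10⁻⁵ × 1.08) = 15.4 m/s
Around a low, centrifugal force acts outward with Coriolis, so pressure-gradient force balances both:
(1/ρ)|∂P/∂n| = fV + V²/R  →  V² + fR·V − fR·V_g = 0
With fR = 8.57×10⁻⁵ × 797×10³ m = 68.3 m/s:
V = [−fR + √((fR)² + 4 fR V_g)]/2 = [−68.3 + √(68.3² + 4×68.3×15.4)]/2 = 12.9 m/s
Subgeostrophic (V < V_g = 15.4 m/s), as expected around a low.

12.9 m/s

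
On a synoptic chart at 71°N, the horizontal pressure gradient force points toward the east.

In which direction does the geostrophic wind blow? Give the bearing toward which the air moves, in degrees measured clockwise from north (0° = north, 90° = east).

The pressure-gradient force points toward the east (bearing 090°).
Geostrophic balance: in the Northern Hemisphere the Coriolis force deflects motion to the right, so the geostrophic wind blows 90° to the right of the pressure-gradient force (low pressure on the left).
Rotating 090° by 90° clockwise gives 180° — the wind blows toward the south.

180°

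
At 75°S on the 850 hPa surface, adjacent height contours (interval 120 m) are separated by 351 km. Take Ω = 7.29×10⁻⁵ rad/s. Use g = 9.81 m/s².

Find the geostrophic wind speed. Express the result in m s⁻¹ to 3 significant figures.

Coriolis parameter at 75°S:
f = 2Ω sin φ = 2 × 7.29×10⁻⁵ × sin 75° = 1.41×10⁻⁴ s⁻¹
Height gradient: |∂Z/∂n| = 120 m / 351000 m = 3.42×10⁻⁴
On a pressure surface, geostrophic balance gives V_g = (g/f)|∂Z/∂n|:
V_g = 9.81 × 3.42×10⁻⁴ / 1.41×10⁻⁴ = 23.8 m/s

23.8 m s⁻¹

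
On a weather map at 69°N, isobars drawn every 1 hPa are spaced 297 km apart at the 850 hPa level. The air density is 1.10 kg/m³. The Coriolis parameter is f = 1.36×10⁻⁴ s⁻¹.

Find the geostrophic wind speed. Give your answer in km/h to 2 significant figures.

Pressure gradient: |∂P/∂n| = 100 Pa / 297000 m = 3.37×10⁻⁴ Pa/m
Geostrophic balance (pressure-gradient force = Coriolis force):
V_g = (1/(fρ)) |∂P/∂n| = 3.37×10⁻⁴ / (1.36×10⁻⁴ × 1.10) = 2.25 m/s
Converting: 2.25 m/s × 3.6 = 8.1 km/h

8.1 km/h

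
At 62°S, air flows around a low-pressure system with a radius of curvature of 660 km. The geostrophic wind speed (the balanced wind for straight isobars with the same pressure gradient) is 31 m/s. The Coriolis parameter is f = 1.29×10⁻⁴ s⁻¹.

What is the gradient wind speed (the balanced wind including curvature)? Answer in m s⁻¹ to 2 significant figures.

24 m s⁻¹

Around a low, centrifugal force acts outward with Coriolis, so pressure-gradient force balances both:
(1/ρ)|∂P/∂n| = fV + V²/R  →  V² + fR·V − fR·V_g = 0
With fR = 1.29×10⁻⁴ × 660×10³ m = 85.1 m/s:
V = [−fR + √((fR)² + 4 fR V_g)]/2 = [−85.1 + √(85.1² + 4×85.1×31)]/2 = 24.1 m/s
Subgeostrophic (V < V_g = 31 m/s), as expected around a low.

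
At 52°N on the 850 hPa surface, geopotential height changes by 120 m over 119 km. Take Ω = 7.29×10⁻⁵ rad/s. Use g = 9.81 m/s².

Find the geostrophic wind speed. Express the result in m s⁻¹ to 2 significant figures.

Coriolis parameter at 52°N:
f = 2Ω sin φ = 2 × 7.29×10⁻⁵ × sin 52° = 1.15×10⁻⁴ s⁻¹
Height gradient: |∂Z/∂n| = 120 m / 119000 m = 1.01×10⁻³
On a pressure surface, geostrophic balance gives V_g = (g/f)|∂Z/∂n|:
V_g = 9.81 × 1.01×10⁻³ / 1.15×10⁻⁴ = 86.1 m/s

86 m s⁻¹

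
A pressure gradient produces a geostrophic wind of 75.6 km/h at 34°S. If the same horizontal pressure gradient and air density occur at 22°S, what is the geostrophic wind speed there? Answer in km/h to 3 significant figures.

With the same pressure gradient and density, V_g ∝ 1/f ∝ 1/sin φ.
V₂ = V₁ · sin φ₁ / sin φ₂ = 75.6 × sin 34° / sin 22°
V₂ = 75.6 × 0.5592/0.3746 = 113 km/h

113 km/h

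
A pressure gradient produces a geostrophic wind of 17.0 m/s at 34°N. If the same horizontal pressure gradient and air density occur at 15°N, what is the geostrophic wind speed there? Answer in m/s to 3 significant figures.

With the same pressure gradient and density, V_g ∝ 1/f ∝ 1/sin φ.
V₂ = V₁ · sin φ₁ / sin φ₂ = 17.0 × sin 34° / sin 15°
V₂ = 17.0 × 0.5592/0.2588 = 36.7 m/s

36.7 m/s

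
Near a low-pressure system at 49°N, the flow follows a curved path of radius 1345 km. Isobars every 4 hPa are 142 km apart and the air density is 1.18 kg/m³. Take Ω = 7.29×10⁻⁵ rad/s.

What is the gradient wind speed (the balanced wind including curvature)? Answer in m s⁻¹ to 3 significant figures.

19.2 m s⁻¹

Coriolis parameter at 49°N:
f = 2Ω sin φ = 2 × 7.29×10⁻⁵ × sin 49° = 1.10×10⁻⁴ s⁻¹
Pressure gradient: |∂P/∂n| = 400 Pa / 142000 m = 2.82×10⁻³ Pa/m
Geostrophic speed: V_g = |∂P/∂n|/(fρ) = 2.82×10⁻³/(1.10×10⁻⁴ × 1.18) = 21.7 m/s
Around a low, centrifugal force acts outward with Coriolis, so pressure-gradient force balances both:
(1/ρ)|∂P/∂n| = fV + V²/R  →  V² + fR·V − fR·V_g = 0
With fR = 1.10×10⁻⁴ × 1345×10³ m = 148 m/s:
V = [−fR + √((fR)² + 4 fR V_g)]/2 = [−148 + √(148² + 4×148×21.7)]/2 = 19.2 m/s
Subgeostrophic (V < V_g = 21.7 m/s), as expected around a low.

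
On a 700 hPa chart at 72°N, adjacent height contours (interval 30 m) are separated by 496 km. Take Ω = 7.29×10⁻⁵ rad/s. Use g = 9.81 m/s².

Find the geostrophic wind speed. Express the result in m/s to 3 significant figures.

4.28 m/s

Coriolis parameter at 72°N:
f = 2Ω sin φ = 2 × 7.29×10⁻⁵ × sin 72° = 1.39×10⁻⁴ s⁻¹
Height gradient: |∂Z/∂n| = 30 m / 496000 m = 6.05×10⁻⁵
On a pressure surface, geostrophic balance gives V_g = (g/f)|∂Z/∂n|:
V_g = 9.81 × 6.05×10⁻⁵ / 1.39×10⁻⁴ = 4.28 m/s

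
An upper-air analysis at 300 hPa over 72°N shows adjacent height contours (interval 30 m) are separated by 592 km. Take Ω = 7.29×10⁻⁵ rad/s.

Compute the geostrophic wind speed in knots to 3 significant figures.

6.97 knots

Coriolis parameter at 72°N:
f = 2Ω sin φ = 2 × 7.29×10⁻⁵ × sin 72° = 1.39×10⁻⁴ s⁻¹
Height gradient: |∂Z/∂n| = 30 m / 592000 m = 5.07×10⁻⁵
On a pressure surface, geostrophic balance gives V_g = (g/f)|∂Z/∂n|:
V_g = 9.81 × 5.07×10⁻⁵ / 1.39×10⁻⁴ = 3.59 m/s
Converting: 3.59 m/s × 1.944 = 6.97 knots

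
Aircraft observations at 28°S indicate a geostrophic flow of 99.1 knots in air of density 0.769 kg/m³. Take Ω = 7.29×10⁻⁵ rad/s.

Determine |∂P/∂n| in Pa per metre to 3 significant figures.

2.68×10⁻³ Pa/m

Coriolis parameter at 28°S:
f = 2Ω sin φ = 2 × 7.29×10⁻⁵ × sin 28° = 6.84×10⁻⁵ s⁻¹
Wind speed in SI: 99.1 knots = 51.0 m/s
Geostrophic balance rearranged: |∂P/∂n| = f ρ V_g
|∂P/∂n| = 6.84×10⁻⁵ × 0.769 × 51.0 = 2.68×10⁻³ Pa/m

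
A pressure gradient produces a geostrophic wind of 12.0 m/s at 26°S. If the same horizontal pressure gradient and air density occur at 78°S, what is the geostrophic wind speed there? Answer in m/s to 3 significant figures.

5.38 m/s

With the same pressure gradient and density, V_g ∝ 1/f ∝ 1/sin φ.
V₂ = V₁ · sin φ₁ / sin φ₂ = 12.0 × sin 26° / sin 78°
V₂ = 12.0 × 0.4384/0.9781 = 5.38 m/s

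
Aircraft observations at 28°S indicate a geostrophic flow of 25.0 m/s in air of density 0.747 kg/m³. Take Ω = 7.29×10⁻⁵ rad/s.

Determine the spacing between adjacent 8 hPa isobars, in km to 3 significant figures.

626 km

Coriolis parameter at 28°S:
f = 2Ω sin φ = 2 × 7.29×10⁻⁵ × sin 28° = 6.84×10⁻⁵ s⁻¹
Geostrophic balance rearranged: |∂P/∂n| = f ρ V_g
|∂P/∂n| = 6.84×10⁻⁵ × 0.747 × 25.0 = 1.28×10⁻³ Pa/m
Isobar spacing: Δn = ΔP/|∂P/∂n| = 800 Pa / 1.28×10⁻³ Pa/m = 625839 m ≈ 626 km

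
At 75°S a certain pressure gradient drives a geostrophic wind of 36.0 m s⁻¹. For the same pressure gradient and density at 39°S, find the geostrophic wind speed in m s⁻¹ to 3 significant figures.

55.3 m s⁻¹

With the same pressure gradient and density, V_g ∝ 1/f ∝ 1/sin φ.
V₂ = V₁ · sin φ₁ / sin φ₂ = 36.0 × sin 75° / sin 39°
V₂ = 36.0 × 0.9659/0.6293 = 55.3 m s⁻¹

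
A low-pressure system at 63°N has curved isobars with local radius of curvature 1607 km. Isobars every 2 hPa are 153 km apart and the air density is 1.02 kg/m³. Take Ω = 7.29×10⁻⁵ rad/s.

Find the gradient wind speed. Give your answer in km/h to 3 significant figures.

Coriolis parameter at 63°N:
f = 2Ω sin φ = 2 × 7.29×10⁻⁵ × sin 63° = 1.30×10⁻⁴ s⁻¹
Pressure gradient: |∂P/∂n| = 200 Pa / 153000 m = 1.31×10⁻³ Pa/m
Geostrophic speed: V_g = |∂P/∂n|/(fρ) = 1.31×10⁻³/(1.30×10⁻⁴ × 1.02) = 9.87 m/s
Around a low, centrifugal force acts outward with Coriolis, so pressure-gradient force balances both:
(1/ρ)|∂P/∂n| = fV + V²/R  →  V² + fR·V − fR·V_g = 0
With fR = 1.30×10⁻⁴ × 1607×10³ m = 209 m/s:
V = [−fR + √((fR)² + 4 fR V_g)]/2 = [−209 + √(209² + 4×209×9.87)]/2 = 9.44 m/s
Subgeostrophic (V < V_g = 9.87 m/s), as expected around a low.
Converting: 9.44 m/s × 3.6 = 34.0 km/h

34.0 km/h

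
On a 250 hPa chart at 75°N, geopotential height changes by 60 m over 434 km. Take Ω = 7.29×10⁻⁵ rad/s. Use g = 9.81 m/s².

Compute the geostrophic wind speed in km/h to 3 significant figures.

34.7 km/h

Coriolis parameter at 75°N:
f = 2Ω sin φ = 2 × 7.29×10⁻⁵ × sin 75° = 1.41×10⁻⁴ s⁻¹
Height gradient: |∂Z/∂n| = 60 m / 434000 m = 1.38×10⁻⁴
On a pressure surface, geostrophic balance gives V_g = (g/f)|∂Z/∂n|:
V_g = 9.81 × 1.38×10⁻⁴ / 1.41×10⁻⁴ = 9.63 m/s
Converting: 9.63 m/s × 3.6 = 34.7 km/h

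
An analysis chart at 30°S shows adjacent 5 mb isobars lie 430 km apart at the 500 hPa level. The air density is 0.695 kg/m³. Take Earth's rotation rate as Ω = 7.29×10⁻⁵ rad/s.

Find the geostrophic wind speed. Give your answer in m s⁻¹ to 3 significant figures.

23.0 m s⁻¹

Coriolis parameter at 30°S:
f = 2Ω sin φ = 2 × 7.29×10⁻⁵ × sin 30° = 7.29×10⁻⁵ s⁻¹
Pressure gradient: |∂P/∂n| = 500 Pa / 430000 m = 1.16×10⁻³ Pa/m
Geostrophic balance (pressure-gradient force = Coriolis force):
V_g = (1/(fρ)) |∂P/∂n| = 1.16×10⁻³ / (7.29×10⁻⁵ × 0.695) = 23.0 m/s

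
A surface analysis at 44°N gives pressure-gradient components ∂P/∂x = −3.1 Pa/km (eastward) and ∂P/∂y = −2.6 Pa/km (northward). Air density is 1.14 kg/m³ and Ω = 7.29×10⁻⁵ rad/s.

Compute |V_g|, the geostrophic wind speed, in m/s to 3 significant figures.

35.0 m/s

Coriolis parameter at 44°N:
f = 2Ω sin φ = 2 × 7.29×10⁻⁵ × sin 44° = 1.01×10⁻⁴ s⁻¹
Component geostrophic relations (x east, y north):
u_g = −(1/(fρ)) ∂P/∂y,  v_g = (1/(fρ)) ∂P/∂x
u_g = −(−2.6×10⁻³)/(1.01×10⁻⁴ × 1.14) = 22.5 m/s;  v_g = (−3.1×10⁻³)/(1.01×10⁻⁴ × 1.14) = −26.8 m/s
|V_g| = √(u_g² + v_g²) = 35.0 m/s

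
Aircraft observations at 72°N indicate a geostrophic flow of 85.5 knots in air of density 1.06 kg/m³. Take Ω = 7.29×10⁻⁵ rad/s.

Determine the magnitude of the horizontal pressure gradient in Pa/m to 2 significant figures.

6.5×10⁻³ Pa/m

Coriolis parameter at 72°N:
f = 2Ω sin φ = 2 × 7.29×10⁻⁵ × sin 72° = 1.39×10⁻⁴ s⁻¹
Wind speed in SI: 85.5 knots = 44.0 m/s
Geostrophic balance rearranged: |∂P/∂n| = f ρ V_g
|∂P/∂n| = 1.39×10⁻⁴ × 1.06 × 44.0 = 6.47×10⁻³ Pa/m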